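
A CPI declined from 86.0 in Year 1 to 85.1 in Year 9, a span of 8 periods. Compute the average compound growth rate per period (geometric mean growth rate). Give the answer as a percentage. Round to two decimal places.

-0.13%

Growth factor = (85.1/86.0)^(1/8) = (0.989535)^(1/8) = 0.998686
Growth rate = 0.998686 − 1 = -0.001314 = -0.1314%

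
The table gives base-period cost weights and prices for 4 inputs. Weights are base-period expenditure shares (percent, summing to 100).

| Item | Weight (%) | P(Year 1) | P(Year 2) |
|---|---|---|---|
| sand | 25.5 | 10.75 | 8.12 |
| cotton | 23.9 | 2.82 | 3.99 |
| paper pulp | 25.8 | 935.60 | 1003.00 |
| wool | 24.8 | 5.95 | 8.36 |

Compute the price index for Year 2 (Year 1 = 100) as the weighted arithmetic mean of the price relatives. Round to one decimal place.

115.6

sand: 25.5 × (8.12/10.75) = 25.5 × 0.755349 = 19.2614
cotton: 23.9 × (3.99/2.82) = 23.9 × 1.414894 = 33.8160
paper pulp: 25.8 × (1003.00/935.60) = 25.8 × 1.072039 = 27.6586
wool: 24.8 × (8.36/5.95) = 24.8 × 1.405042 = 34.8450
Index = Σ wᵢ·(p₁ᵢ/p₀ᵢ) = 19.2614 + 33.8160 + 27.6586 + 34.8450 = 115.5810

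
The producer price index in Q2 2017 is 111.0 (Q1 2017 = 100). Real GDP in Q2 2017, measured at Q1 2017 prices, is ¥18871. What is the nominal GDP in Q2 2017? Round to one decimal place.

20946.8

Nominal = Real × (Index/100) = 18871 × (111.0/100)
        = 18871 × 1.110 = 20946.8100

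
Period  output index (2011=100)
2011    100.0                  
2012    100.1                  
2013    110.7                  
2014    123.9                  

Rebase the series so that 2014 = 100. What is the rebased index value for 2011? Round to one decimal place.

Rebased(2011) = 100.0 / 123.9 × 100 = 80.7103

80.7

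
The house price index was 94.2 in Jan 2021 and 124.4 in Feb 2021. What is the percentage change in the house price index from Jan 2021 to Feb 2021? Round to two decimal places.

32.06%

Change = (124.4 − 94.2) / 94.2 × 100
       = 30.2 / 94.2 × 100 = 32.0594%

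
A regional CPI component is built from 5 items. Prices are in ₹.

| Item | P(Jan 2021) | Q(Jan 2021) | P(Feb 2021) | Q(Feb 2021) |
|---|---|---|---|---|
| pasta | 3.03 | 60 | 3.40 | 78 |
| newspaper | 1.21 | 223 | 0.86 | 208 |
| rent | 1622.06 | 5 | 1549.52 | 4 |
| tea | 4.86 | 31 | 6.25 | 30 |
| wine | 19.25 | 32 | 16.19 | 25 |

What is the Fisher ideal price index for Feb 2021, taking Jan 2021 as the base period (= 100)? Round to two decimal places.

95.04

Laspeyres component (base-period weights):
ΣP(Feb 2021)Q(Jan 2021) = 3.40×60 + 0.86×223 + 1549.52×5 + 6.25×31 + 16.19×32 = 204 + 191.78 + 7747.6 + 193.75 + 518.08 = 8855.21
ΣP(Jan 2021)Q(Jan 2021) = 3.03×60 + 1.21×223 + 1622.06×5 + 4.86×31 + 19.25×32 = 181.8 + 269.83 + 8110.3 + 150.66 + 616 = 9328.59
L = 8855.21 / 9328.59 × 100 = 94.9255
Paasche component (current-period weights):
ΣP(Feb 2021)Q(Feb 2021) = 3.40×78 + 0.86×208 + 1549.52×4 + 6.25×30 + 16.19×25 = 265.2 + 178.88 + 6198.08 + 187.5 + 404.75 = 7234.41
ΣP(Jan 2021)Q(Feb 2021) = 3.03×78 + 1.21×208 + 1622.06×4 + 4.86×30 + 19.25×25 = 236.34 + 251.68 + 6488.24 + 145.8 + 481.25 = 7603.31
P = 7234.41 / 7603.31 × 100 = 95.1482
Fisher = √(L × P) = √(94.9255 × 95.1482) = 95.0368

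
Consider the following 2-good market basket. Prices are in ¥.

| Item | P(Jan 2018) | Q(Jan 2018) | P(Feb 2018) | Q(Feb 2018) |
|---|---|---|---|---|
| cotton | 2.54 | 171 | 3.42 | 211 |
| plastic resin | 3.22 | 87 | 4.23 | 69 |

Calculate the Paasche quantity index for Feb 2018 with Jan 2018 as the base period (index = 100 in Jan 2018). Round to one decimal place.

Paasche quantity index uses current-period prices as weights.
ΣP(Feb 2018)·Q(Feb 2018) = 3.42×211 + 4.23×69 = 721.62 + 291.87 = 1013.49
ΣP(Feb 2018)·Q(Jan 2018) = 3.42×171 + 4.23×87 = 584.82 + 368.01 = 952.83
Index = 1013.49 / 952.83 × 100 = 106.3663

106.4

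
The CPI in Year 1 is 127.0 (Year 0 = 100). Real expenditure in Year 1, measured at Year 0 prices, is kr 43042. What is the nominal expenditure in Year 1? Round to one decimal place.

Nominal = Real × (Index/100) = 43042 × (127.0/100)
        = 43042 × 1.270 = 54663.3400

54663.3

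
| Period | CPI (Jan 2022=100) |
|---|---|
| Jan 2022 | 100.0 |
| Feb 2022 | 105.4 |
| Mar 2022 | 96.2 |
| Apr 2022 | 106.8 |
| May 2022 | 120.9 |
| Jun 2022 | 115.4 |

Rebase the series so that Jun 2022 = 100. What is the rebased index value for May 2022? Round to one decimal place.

104.8

Rebased(May 2022) = 120.9 / 115.4 × 100 = 104.7660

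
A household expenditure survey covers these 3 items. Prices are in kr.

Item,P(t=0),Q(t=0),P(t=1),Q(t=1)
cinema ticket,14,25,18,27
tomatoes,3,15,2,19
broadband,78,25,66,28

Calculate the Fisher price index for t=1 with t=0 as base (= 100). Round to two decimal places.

Laspeyres component (base-period weights):
ΣP(t=1)Q(t=0) = 18×25 + 2×15 + 66×25 = 450 + 30 + 1650 = 2130
ΣP(t=0)Q(t=0) = 14×25 + 3×15 + 78×25 = 350 + 45 + 1950 = 2345
L = 2130 / 2345 × 100 = 90.8316
Paasche component (current-period weights):
ΣP(t=1)Q(t=1) = 18×27 + 2×19 + 66×28 = 486 + 38 + 1848 = 2372
ΣP(t=0)Q(t=1) = 14×27 + 3×19 + 78×28 = 378 + 57 + 2184 = 2619
P = 2372 / 2619 × 100 = 90.5689
Fisher = √(L × P) = √(90.8316 × 90.5689) = 90.7001

90.70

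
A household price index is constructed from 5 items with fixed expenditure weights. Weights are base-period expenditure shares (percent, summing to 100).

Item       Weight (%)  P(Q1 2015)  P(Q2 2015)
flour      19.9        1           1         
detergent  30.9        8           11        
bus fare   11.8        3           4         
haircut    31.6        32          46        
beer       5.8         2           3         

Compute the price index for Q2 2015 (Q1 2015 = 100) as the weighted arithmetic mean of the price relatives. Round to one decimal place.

132.2

flour: 19.9 × (1/1) = 19.9 × 1.000000 = 19.9000
detergent: 30.9 × (11/8) = 30.9 × 1.375000 = 42.4875
bus fare: 11.8 × (4/3) = 11.8 × 1.333333 = 15.7333
haircut: 31.6 × (46/32) = 31.6 × 1.437500 = 45.4250
beer: 5.8 × (3/2) = 5.8 × 1.500000 = 8.7000
Index = Σ wᵢ·(p₁ᵢ/p₀ᵢ) = 19.9000 + 42.4875 + 15.7333 + 45.4250 + 8.7000 = 132.2458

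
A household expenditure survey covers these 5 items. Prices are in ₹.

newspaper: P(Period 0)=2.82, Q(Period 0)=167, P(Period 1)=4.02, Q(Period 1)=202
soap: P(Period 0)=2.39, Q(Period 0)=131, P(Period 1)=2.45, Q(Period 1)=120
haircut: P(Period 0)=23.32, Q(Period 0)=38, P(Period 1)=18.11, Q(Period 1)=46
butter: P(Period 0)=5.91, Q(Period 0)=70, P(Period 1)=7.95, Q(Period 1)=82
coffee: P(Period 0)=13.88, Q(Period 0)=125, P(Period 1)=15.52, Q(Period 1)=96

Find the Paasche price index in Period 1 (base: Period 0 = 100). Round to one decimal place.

Paasche price index uses current-period quantities as weights.
ΣP(Period 1)·Q(Period 1) = 4.02×202 + 2.45×120 + 18.11×46 + 7.95×82 + 15.52×96 = 812.04 + 294 + 833.06 + 651.9 + 1489.92 = 4080.92
ΣP(Period 0)·Q(Period 1) = 2.82×202 + 2.39×120 + 23.32×46 + 5.91×82 + 13.88×96 = 569.64 + 286.8 + 1072.72 + 484.62 + 1332.48 = 3746.26
Index = 4080.92 / 3746.26 × 100 = 108.9332

108.9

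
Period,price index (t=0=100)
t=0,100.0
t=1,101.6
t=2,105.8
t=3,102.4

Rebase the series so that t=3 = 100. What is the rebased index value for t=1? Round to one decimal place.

99.2

Rebased(t=1) = 101.6 / 102.4 × 100 = 99.2187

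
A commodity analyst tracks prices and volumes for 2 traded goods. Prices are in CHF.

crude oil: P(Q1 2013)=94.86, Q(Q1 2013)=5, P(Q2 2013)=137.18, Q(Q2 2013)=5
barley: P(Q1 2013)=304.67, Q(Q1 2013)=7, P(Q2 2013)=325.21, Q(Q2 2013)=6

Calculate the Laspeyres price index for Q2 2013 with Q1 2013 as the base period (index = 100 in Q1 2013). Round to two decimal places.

113.63

Laspeyres price index uses base-period quantities as weights.
ΣP(Q2 2013)·Q(Q1 2013) = 137.18×5 + 325.21×7 = 685.9 + 2276.47 = 2962.37
ΣP(Q1 2013)·Q(Q1 2013) = 94.86×5 + 304.67×7 = 474.3 + 2132.69 = 2606.99
Index = 2962.37 / 2606.99 × 100 = 113.6318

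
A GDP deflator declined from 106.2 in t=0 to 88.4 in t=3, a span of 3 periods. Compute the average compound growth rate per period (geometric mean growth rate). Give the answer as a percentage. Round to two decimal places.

-5.93%

Growth factor = (88.4/106.2)^(1/3) = (0.832392)^(1/3) = 0.940681
Growth rate = 0.940681 − 1 = -0.059319 = -5.9319%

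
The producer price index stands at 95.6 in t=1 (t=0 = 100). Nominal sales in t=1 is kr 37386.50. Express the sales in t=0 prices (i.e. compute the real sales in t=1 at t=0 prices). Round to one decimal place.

Real = Nominal ÷ (Index/100) = 37386.50 ÷ (95.6/100)
     = 37386.50 ÷ 0.956 = 39107.2176

39107.2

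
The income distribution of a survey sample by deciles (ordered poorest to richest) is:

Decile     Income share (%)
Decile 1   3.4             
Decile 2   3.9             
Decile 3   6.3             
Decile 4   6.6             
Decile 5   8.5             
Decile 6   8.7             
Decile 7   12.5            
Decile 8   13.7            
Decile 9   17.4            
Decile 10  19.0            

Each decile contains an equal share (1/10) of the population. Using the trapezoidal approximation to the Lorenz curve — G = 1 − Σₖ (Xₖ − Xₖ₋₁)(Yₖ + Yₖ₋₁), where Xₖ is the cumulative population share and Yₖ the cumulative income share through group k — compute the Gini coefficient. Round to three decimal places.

Cumulative income shares Yₖ: 0.0340, 0.0730, 0.1360, 0.2020, 0.2870, 0.3740, 0.4990, 0.6360, 0.8100, 1.0000
Σ (Xₖ−Xₖ₋₁)(Yₖ+Yₖ₋₁) = (1/10)(0.0340+0.0000) + (1/10)(0.0730+0.0340) + (1/10)(0.1360+0.0730) + (1/10)(0.2020+0.1360) + (1/10)(0.2870+0.2020) + (1/10)(0.3740+0.2870) + (1/10)(0.4990+0.3740) + (1/10)(0.6360+0.4990) + (1/10)(0.8100+0.6360) + (1/10)(1.0000+0.8100)
  = 0.0034 + 0.0107 + 0.0209 + 0.0338 + 0.0489 + 0.0661 + 0.0873 + 0.1135 + 0.1446 + 0.1810 = 0.7102
G = 1 − 0.7102 = 0.2898

0.290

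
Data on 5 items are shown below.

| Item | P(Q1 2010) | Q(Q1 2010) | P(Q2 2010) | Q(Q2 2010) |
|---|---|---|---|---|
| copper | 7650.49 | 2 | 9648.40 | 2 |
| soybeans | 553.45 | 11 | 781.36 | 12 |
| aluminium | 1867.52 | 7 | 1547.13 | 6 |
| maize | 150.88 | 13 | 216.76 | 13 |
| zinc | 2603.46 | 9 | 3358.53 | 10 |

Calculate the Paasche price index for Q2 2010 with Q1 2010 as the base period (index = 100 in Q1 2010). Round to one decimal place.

Paasche price index uses current-period quantities as weights.
ΣP(Q2 2010)·Q(Q2 2010) = 9648.40×2 + 781.36×12 + 1547.13×6 + 216.76×13 + 3358.53×10 = 19296.8 + 9376.32 + 9282.78 + 2817.88 + 33585.3 = 74359.08
ΣP(Q1 2010)·Q(Q2 2010) = 7650.49×2 + 553.45×12 + 1867.52×6 + 150.88×13 + 2603.46×10 = 15300.98 + 6641.4 + 11205.12 + 1961.44 + 26034.6 = 61143.54
Index = 74359.08 / 61143.54 × 100 = 121.6140

121.6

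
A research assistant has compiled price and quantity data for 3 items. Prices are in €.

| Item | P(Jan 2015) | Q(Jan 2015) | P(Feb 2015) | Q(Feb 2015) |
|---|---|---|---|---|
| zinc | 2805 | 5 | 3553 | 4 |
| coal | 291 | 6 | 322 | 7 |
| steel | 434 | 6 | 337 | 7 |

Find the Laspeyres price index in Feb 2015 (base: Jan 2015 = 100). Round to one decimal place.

Laspeyres price index uses base-period quantities as weights.
ΣP(Feb 2015)·Q(Jan 2015) = 3553×5 + 322×6 + 337×6 = 17765 + 1932 + 2022 = 21719
ΣP(Jan 2015)·Q(Jan 2015) = 2805×5 + 291×6 + 434×6 = 14025 + 1746 + 2604 = 18375
Index = 21719 / 18375 × 100 = 118.1986

118.2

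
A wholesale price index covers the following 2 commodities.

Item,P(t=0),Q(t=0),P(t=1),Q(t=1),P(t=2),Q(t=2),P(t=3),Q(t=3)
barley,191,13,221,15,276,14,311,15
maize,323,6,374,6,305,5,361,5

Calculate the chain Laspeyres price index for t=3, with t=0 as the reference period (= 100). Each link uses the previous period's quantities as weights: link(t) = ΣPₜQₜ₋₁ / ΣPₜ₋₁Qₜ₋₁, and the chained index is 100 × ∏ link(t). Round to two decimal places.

142.06

Link t=0→t=1:
ΣP(t=1)Q(t=0) = 221×13 + 374×6 = 2873 + 2244 = 5117
ΣP(t=0)Q(t=0) = 191×13 + 323×6 = 2483 + 1938 = 4421
link = 5117/4421 = 1.157430
Link t=1→t=2:
ΣP(t=2)Q(t=1) = 276×15 + 305×6 = 4140 + 1830 = 5970
ΣP(t=1)Q(t=1) = 221×15 + 374×6 = 3315 + 2244 = 5559
link = 5970/5559 = 1.073934
Link t=2→t=3:
ΣP(t=3)Q(t=2) = 311×14 + 361×5 = 4354 + 1805 = 6159
ΣP(t=2)Q(t=2) = 276×14 + 305×5 = 3864 + 1525 = 5389
link = 6159/5389 = 1.142884
Chained index = 100 × 1.157430 × 1.073934 × 1.142884 = 142.0609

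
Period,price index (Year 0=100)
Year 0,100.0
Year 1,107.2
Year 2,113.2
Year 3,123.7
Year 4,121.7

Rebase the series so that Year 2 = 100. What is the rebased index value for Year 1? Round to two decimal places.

Rebased(Year 1) = 107.2 / 113.2 × 100 = 94.6996

94.70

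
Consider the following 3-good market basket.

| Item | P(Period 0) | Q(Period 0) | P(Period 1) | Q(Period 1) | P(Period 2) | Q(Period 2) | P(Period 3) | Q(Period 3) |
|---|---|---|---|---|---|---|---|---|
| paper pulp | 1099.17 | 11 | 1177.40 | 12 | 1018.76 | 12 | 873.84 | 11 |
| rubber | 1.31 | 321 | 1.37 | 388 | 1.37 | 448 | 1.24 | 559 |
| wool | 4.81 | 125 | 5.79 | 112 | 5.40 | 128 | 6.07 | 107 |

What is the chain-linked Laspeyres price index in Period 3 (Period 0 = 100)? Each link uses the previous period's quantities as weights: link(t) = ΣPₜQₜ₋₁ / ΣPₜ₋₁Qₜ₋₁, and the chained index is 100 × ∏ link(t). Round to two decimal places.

82.07

Link Period 0→Period 1:
ΣP(Period 1)Q(Period 0) = 1177.40×11 + 1.37×321 + 5.79×125 = 12951.4 + 439.77 + 723.75 = 14114.92
ΣP(Period 0)Q(Period 0) = 1099.17×11 + 1.31×321 + 4.81×125 = 12090.87 + 420.51 + 601.25 = 13112.63
link = 14114.92/13112.63 = 1.076437
Link Period 1→Period 2:
ΣP(Period 2)Q(Period 1) = 1018.76×12 + 1.37×388 + 5.40×112 = 12225.12 + 531.56 + 604.8 = 13361.48
ΣP(Period 1)Q(Period 1) = 1177.40×12 + 1.37×388 + 5.79×112 = 14128.8 + 531.56 + 648.48 = 15308.84
link = 13361.48/15308.84 = 0.872795
Link Period 2→Period 3:
ΣP(Period 3)Q(Period 2) = 873.84×12 + 1.24×448 + 6.07×128 = 10486.08 + 555.52 + 776.96 = 11818.56
ΣP(Period 2)Q(Period 2) = 1018.76×12 + 1.37×448 + 5.40×128 = 12225.12 + 613.76 + 691.2 = 13530.08
link = 11818.56/13530.08 = 0.873503
Chained index = 100 × 1.076437 × 0.872795 × 0.873503 = 82.0663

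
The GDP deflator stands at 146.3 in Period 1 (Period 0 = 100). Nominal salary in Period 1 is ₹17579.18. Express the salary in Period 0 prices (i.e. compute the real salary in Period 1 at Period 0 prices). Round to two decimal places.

Real = Nominal ÷ (Index/100) = 17579.18 ÷ (146.3/100)
     = 17579.18 ÷ 1.463 = 12015.8442

12015.84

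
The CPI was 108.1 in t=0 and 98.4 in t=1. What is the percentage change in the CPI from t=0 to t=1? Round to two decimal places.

-8.97%

Change = (98.4 − 108.1) / 108.1 × 100
       = -9.7 / 108.1 × 100 = -8.9732%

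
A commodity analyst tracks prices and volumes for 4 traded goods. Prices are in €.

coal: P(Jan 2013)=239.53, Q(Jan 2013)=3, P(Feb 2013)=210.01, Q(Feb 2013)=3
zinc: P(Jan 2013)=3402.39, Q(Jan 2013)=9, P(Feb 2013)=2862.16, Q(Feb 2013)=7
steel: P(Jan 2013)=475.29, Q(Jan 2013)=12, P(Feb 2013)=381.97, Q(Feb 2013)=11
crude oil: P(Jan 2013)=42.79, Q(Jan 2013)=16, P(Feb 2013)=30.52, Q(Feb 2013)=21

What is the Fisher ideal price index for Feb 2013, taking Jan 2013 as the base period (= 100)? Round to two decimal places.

83.29

Laspeyres component (base-period weights):
ΣP(Feb 2013)Q(Jan 2013) = 210.01×3 + 2862.16×9 + 381.97×12 + 30.52×16 = 630.03 + 25759.44 + 4583.64 + 488.32 = 31461.43
ΣP(Jan 2013)Q(Jan 2013) = 239.53×3 + 3402.39×9 + 475.29×12 + 42.79×16 = 718.59 + 30621.51 + 5703.48 + 684.64 = 37728.22
L = 31461.43 / 37728.22 × 100 = 83.3896
Paasche component (current-period weights):
ΣP(Feb 2013)Q(Feb 2013) = 210.01×3 + 2862.16×7 + 381.97×11 + 30.52×21 = 630.03 + 20035.12 + 4201.67 + 640.92 = 25507.74
ΣP(Jan 2013)Q(Feb 2013) = 239.53×3 + 3402.39×7 + 475.29×11 + 42.79×21 = 718.59 + 23816.73 + 5228.19 + 898.59 = 30662.1
P = 25507.74 / 30662.1 × 100 = 83.1898
Fisher = √(L × P) = √(83.3896 × 83.1898) = 83.2897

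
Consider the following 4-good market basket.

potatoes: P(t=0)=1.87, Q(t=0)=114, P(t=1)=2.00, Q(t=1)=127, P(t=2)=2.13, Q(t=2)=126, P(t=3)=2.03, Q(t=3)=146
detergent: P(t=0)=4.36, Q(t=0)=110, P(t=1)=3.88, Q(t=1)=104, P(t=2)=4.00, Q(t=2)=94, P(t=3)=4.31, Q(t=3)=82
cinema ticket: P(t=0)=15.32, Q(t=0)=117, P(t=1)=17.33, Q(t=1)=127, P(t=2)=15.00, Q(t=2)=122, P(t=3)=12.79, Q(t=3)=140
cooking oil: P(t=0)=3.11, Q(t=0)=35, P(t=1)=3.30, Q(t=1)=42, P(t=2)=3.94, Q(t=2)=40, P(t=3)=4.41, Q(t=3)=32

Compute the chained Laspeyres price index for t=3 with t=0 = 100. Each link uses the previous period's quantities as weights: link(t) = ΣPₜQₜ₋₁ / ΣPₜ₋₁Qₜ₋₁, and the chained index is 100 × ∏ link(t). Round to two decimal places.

Link t=0→t=1:
ΣP(t=1)Q(t=0) = 2.00×114 + 3.88×110 + 17.33×117 + 3.30×35 = 228 + 426.8 + 2027.61 + 115.5 = 2797.91
ΣP(t=0)Q(t=0) = 1.87×114 + 4.36×110 + 15.32×117 + 3.11×35 = 213.18 + 479.6 + 1792.44 + 108.85 = 2594.07
link = 2797.91/2594.07 = 1.078579
Link t=1→t=2:
ΣP(t=2)Q(t=1) = 2.13×127 + 4.00×104 + 15.00×127 + 3.94×42 = 270.51 + 416 + 1905 + 165.48 = 2756.99
ΣP(t=1)Q(t=1) = 2.00×127 + 3.88×104 + 17.33×127 + 3.30×42 = 254 + 403.52 + 2200.91 + 138.6 = 2997.03
link = 2756.99/2997.03 = 0.919907
Link t=2→t=3:
ΣP(t=3)Q(t=2) = 2.03×126 + 4.31×94 + 12.79×122 + 4.41×40 = 255.78 + 405.14 + 1560.38 + 176.4 = 2397.7
ΣP(t=2)Q(t=2) = 2.13×126 + 4.00×94 + 15.00×122 + 3.94×40 = 268.38 + 376 + 1830 + 157.6 = 2631.98
link = 2397.7/2631.98 = 0.910987
Chained index = 100 × 1.078579 × 0.919907 × 0.910987 = 90.3875

90.39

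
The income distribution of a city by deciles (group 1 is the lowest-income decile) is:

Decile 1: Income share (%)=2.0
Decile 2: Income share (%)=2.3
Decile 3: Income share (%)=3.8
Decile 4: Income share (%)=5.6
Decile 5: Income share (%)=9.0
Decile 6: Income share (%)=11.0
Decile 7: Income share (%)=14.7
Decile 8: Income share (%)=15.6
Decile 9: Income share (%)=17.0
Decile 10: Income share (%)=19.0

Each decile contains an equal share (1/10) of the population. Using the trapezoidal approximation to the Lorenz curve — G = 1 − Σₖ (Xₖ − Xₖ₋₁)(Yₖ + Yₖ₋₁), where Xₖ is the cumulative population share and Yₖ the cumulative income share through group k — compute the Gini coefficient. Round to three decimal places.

Cumulative income shares Yₖ: 0.0200, 0.0430, 0.0810, 0.1370, 0.2270, 0.3370, 0.4840, 0.6400, 0.8100, 1.0000
Σ (Xₖ−Xₖ₋₁)(Yₖ+Yₖ₋₁) = (1/10)(0.0200+0.0000) + (1/10)(0.0430+0.0200) + (1/10)(0.0810+0.0430) + (1/10)(0.1370+0.0810) + (1/10)(0.2270+0.1370) + (1/10)(0.3370+0.2270) + (1/10)(0.4840+0.3370) + (1/10)(0.6400+0.4840) + (1/10)(0.8100+0.6400) + (1/10)(1.0000+0.8100)
  = 0.0020 + 0.0063 + 0.0124 + 0.0218 + 0.0364 + 0.0564 + 0.0821 + 0.1124 + 0.1450 + 0.1810 = 0.6558
G = 1 − 0.6558 = 0.3442

0.344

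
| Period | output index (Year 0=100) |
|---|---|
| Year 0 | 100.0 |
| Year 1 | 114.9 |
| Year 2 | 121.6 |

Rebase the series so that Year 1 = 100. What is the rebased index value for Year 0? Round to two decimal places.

Rebased(Year 0) = 100.0 / 114.9 × 100 = 87.0322

87.03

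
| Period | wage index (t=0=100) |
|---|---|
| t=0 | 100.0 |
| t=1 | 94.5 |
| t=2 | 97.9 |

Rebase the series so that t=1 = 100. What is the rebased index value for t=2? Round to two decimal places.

Rebased(t=2) = 97.9 / 94.5 × 100 = 103.5979

103.60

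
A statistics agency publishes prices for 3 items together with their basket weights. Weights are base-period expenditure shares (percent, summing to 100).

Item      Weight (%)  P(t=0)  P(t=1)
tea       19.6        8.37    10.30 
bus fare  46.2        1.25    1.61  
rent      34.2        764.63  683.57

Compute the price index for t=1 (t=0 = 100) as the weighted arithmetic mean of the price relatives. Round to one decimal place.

tea: 19.6 × (10.30/8.37) = 19.6 × 1.230585 = 24.1195
bus fare: 46.2 × (1.61/1.25) = 46.2 × 1.288000 = 59.5056
rent: 34.2 × (683.57/764.63) = 34.2 × 0.893988 = 30.5744
Index = Σ wᵢ·(p₁ᵢ/p₀ᵢ) = 24.1195 + 59.5056 + 30.5744 = 114.1995

114.2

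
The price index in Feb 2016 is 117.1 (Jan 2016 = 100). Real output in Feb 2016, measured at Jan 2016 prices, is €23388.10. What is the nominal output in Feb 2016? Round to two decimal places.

Nominal = Real × (Index/100) = 23388.10 × (117.1/100)
        = 23388.10 × 1.171 = 27387.4651

27387.47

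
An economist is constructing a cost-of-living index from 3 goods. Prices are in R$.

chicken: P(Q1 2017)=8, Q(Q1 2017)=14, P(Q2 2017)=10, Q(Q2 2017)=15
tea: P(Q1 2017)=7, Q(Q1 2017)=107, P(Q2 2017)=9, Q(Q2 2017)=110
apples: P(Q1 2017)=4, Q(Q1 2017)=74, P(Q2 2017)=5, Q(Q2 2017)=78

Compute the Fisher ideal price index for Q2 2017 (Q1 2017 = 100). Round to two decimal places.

Laspeyres component (base-period weights):
ΣP(Q2 2017)Q(Q1 2017) = 10×14 + 9×107 + 5×74 = 140 + 963 + 370 = 1473
ΣP(Q1 2017)Q(Q1 2017) = 8×14 + 7×107 + 4×74 = 112 + 749 + 296 = 1157
L = 1473 / 1157 × 100 = 127.3120
Paasche component (current-period weights):
ΣP(Q2 2017)Q(Q2 2017) = 10×15 + 9×110 + 5×78 = 150 + 990 + 390 = 1530
ΣP(Q1 2017)Q(Q2 2017) = 8×15 + 7×110 + 4×78 = 120 + 770 + 312 = 1202
P = 1530 / 1202 × 100 = 127.2879
Fisher = √(L × P) = √(127.3120 × 127.2879) = 127.2999

127.30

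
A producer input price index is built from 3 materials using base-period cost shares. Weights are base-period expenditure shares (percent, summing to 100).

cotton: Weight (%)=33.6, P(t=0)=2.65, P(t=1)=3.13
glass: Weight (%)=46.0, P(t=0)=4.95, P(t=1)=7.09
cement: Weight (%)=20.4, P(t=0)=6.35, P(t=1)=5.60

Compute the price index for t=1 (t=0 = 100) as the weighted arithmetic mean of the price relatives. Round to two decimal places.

cotton: 33.6 × (3.13/2.65) = 33.6 × 1.181132 = 39.6860
glass: 46.0 × (7.09/4.95) = 46.0 × 1.432323 = 65.8869
cement: 20.4 × (5.60/6.35) = 20.4 × 0.881890 = 17.9906
Index = Σ wᵢ·(p₁ᵢ/p₀ᵢ) = 39.6860 + 65.8869 + 17.9906 = 123.5635

123.56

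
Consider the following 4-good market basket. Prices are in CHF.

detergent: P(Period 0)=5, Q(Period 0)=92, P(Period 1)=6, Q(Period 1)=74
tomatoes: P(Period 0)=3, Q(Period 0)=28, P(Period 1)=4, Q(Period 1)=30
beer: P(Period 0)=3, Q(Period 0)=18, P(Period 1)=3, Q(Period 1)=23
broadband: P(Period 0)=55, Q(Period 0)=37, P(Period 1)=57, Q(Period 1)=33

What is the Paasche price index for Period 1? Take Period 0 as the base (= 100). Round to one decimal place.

107.3

Paasche price index uses current-period quantities as weights.
ΣP(Period 1)·Q(Period 1) = 6×74 + 4×30 + 3×23 + 57×33 = 444 + 120 + 69 + 1881 = 2514
ΣP(Period 0)·Q(Period 1) = 5×74 + 3×30 + 3×23 + 55×33 = 370 + 90 + 69 + 1815 = 2344
Index = 2514 / 2344 × 100 = 107.2526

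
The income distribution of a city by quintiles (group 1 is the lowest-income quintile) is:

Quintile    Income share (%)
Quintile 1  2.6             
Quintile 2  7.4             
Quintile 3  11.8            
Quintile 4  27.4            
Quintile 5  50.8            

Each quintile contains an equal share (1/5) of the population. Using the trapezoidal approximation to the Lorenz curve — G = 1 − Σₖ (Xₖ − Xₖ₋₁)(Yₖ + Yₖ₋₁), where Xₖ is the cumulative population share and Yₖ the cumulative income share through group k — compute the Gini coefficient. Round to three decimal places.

Cumulative income shares Yₖ: 0.0260, 0.1000, 0.2180, 0.4920, 1.0000
Σ (Xₖ−Xₖ₋₁)(Yₖ+Yₖ₋₁) = (1/5)(0.0260+0.0000) + (1/5)(0.1000+0.0260) + (1/5)(0.2180+0.1000) + (1/5)(0.4920+0.2180) + (1/5)(1.0000+0.4920)
  = 0.0052 + 0.0252 + 0.0636 + 0.1420 + 0.2984 = 0.5344
G = 1 − 0.5344 = 0.4656

0.466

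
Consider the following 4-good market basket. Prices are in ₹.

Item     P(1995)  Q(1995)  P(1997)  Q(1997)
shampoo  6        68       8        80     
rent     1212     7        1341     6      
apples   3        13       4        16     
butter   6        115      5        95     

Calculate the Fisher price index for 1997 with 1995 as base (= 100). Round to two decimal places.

109.98

Laspeyres component (base-period weights):
ΣP(1997)Q(1995) = 8×68 + 1341×7 + 4×13 + 5×115 = 544 + 9387 + 52 + 575 = 10558
ΣP(1995)Q(1995) = 6×68 + 1212×7 + 3×13 + 6×115 = 408 + 8484 + 39 + 690 = 9621
L = 10558 / 9621 × 100 = 109.7391
Paasche component (current-period weights):
ΣP(1997)Q(1997) = 8×80 + 1341×6 + 4×16 + 5×95 = 640 + 8046 + 64 + 475 = 9225
ΣP(1995)Q(1997) = 6×80 + 1212×6 + 3×16 + 6×95 = 480 + 7272 + 48 + 570 = 8370
P = 9225 / 8370 × 100 = 110.2151
Fisher = √(L × P) = √(109.7391 × 110.2151) = 109.9768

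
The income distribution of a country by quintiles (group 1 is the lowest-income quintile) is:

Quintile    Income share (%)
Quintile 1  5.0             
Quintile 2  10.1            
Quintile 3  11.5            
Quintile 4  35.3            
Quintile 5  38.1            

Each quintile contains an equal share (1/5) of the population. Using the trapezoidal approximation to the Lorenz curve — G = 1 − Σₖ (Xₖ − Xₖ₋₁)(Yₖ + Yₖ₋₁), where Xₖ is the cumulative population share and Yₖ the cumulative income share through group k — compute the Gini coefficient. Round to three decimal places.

Cumulative income shares Yₖ: 0.0500, 0.1510, 0.2660, 0.6190, 1.0000
Σ (Xₖ−Xₖ₋₁)(Yₖ+Yₖ₋₁) = (1/5)(0.0500+0.0000) + (1/5)(0.1510+0.0500) + (1/5)(0.2660+0.1510) + (1/5)(0.6190+0.2660) + (1/5)(1.0000+0.6190)
  = 0.0100 + 0.0402 + 0.0834 + 0.1770 + 0.3238 = 0.6344
G = 1 − 0.6344 = 0.3656

0.366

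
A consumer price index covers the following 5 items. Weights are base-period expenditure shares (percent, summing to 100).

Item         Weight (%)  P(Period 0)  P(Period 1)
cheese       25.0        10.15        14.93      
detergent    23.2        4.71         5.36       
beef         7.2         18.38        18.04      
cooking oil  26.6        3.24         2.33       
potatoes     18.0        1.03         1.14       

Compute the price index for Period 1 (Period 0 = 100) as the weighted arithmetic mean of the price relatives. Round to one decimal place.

cheese: 25.0 × (14.93/10.15) = 25.0 × 1.470936 = 36.7734
detergent: 23.2 × (5.36/4.71) = 23.2 × 1.138004 = 26.4017
beef: 7.2 × (18.04/18.38) = 7.2 × 0.981502 = 7.0668
cooking oil: 26.6 × (2.33/3.24) = 26.6 × 0.719136 = 19.1290
potatoes: 18.0 × (1.14/1.03) = 18.0 × 1.106796 = 19.9223
Index = Σ wᵢ·(p₁ᵢ/p₀ᵢ) = 36.7734 + 26.4017 + 7.0668 + 19.1290 + 19.9223 = 109.2933

109.3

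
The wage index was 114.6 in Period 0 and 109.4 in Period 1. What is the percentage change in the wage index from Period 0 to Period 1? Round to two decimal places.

-4.54%

Change = (109.4 − 114.6) / 114.6 × 100
       = -5.2 / 114.6 × 100 = -4.5375%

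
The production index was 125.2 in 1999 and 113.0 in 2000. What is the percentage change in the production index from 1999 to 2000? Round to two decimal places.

Change = (113.0 − 125.2) / 125.2 × 100
       = -12.2 / 125.2 × 100 = -9.7444%

-9.74%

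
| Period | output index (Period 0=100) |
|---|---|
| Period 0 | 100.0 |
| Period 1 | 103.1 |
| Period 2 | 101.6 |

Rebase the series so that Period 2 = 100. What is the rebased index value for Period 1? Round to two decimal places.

Rebased(Period 1) = 103.1 / 101.6 × 100 = 101.4764

101.48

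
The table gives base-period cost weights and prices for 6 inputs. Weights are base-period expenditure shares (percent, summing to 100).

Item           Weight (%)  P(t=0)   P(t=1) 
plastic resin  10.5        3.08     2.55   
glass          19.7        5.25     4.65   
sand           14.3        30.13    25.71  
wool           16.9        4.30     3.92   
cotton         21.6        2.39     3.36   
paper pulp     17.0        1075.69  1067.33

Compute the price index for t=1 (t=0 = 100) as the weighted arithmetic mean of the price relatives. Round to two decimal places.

100.98

plastic resin: 10.5 × (2.55/3.08) = 10.5 × 0.827922 = 8.6932
glass: 19.7 × (4.65/5.25) = 19.7 × 0.885714 = 17.4486
sand: 14.3 × (25.71/30.13) = 14.3 × 0.853302 = 12.2022
wool: 16.9 × (3.92/4.30) = 16.9 × 0.911628 = 15.4065
cotton: 21.6 × (3.36/2.39) = 21.6 × 1.405858 = 30.3665
paper pulp: 17.0 × (1067.33/1075.69) = 17.0 × 0.992228 = 16.8679
Index = Σ wᵢ·(p₁ᵢ/p₀ᵢ) = 8.6932 + 17.4486 + 12.2022 + 15.4065 + 30.3665 + 16.8679 = 100.9849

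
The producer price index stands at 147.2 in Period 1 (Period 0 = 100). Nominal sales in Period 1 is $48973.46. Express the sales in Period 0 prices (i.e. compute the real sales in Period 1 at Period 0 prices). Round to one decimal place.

Real = Nominal ÷ (Index/100) = 48973.46 ÷ (147.2/100)
     = 48973.46 ÷ 1.472 = 33270.0136

33270.0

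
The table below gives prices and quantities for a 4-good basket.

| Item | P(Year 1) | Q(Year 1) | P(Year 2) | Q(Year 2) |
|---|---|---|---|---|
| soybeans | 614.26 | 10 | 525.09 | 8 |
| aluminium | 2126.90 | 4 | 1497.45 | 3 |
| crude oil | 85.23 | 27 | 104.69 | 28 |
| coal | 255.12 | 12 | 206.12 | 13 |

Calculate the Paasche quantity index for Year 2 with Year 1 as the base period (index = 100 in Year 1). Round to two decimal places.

86.48

Paasche quantity index uses current-period prices as weights.
ΣP(Year 2)·Q(Year 2) = 525.09×8 + 1497.45×3 + 104.69×28 + 206.12×13 = 4200.72 + 4492.35 + 2931.32 + 2679.56 = 14303.95
ΣP(Year 2)·Q(Year 1) = 525.09×10 + 1497.45×4 + 104.69×27 + 206.12×12 = 5250.9 + 5989.8 + 2826.63 + 2473.44 = 16540.77
Index = 14303.95 / 16540.77 × 100 = 86.4769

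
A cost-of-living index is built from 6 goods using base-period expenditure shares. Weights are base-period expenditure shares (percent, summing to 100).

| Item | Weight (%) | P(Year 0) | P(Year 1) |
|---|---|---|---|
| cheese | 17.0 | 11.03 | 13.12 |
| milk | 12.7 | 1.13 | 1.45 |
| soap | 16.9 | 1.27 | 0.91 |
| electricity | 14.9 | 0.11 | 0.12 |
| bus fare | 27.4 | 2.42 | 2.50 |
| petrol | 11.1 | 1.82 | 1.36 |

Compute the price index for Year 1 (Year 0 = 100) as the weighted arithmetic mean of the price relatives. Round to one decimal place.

101.5

cheese: 17.0 × (13.12/11.03) = 17.0 × 1.189483 = 20.2212
milk: 12.7 × (1.45/1.13) = 12.7 × 1.283186 = 16.2965
soap: 16.9 × (0.91/1.27) = 16.9 × 0.716535 = 12.1094
electricity: 14.9 × (0.12/0.11) = 14.9 × 1.090909 = 16.2545
bus fare: 27.4 × (2.50/2.42) = 27.4 × 1.033058 = 28.3058
petrol: 11.1 × (1.36/1.82) = 11.1 × 0.747253 = 8.2945
Index = Σ wᵢ·(p₁ᵢ/p₀ᵢ) = 20.2212 + 16.2965 + 12.1094 + 16.2545 + 28.3058 + 8.2945 = 101.4820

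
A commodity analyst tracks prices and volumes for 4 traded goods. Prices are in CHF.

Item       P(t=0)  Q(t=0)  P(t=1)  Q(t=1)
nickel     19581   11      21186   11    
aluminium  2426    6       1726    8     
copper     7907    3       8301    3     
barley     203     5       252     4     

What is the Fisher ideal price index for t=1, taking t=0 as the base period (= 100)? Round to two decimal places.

105.51

Laspeyres component (base-period weights):
ΣP(t=1)Q(t=0) = 21186×11 + 1726×6 + 8301×3 + 252×5 = 233046 + 10356 + 24903 + 1260 = 269565
ΣP(t=0)Q(t=0) = 19581×11 + 2426×6 + 7907×3 + 203×5 = 215391 + 14556 + 23721 + 1015 = 254683
L = 269565 / 254683 × 100 = 105.8433
Paasche component (current-period weights):
ΣP(t=1)Q(t=1) = 21186×11 + 1726×8 + 8301×3 + 252×4 = 233046 + 13808 + 24903 + 1008 = 272765
ΣP(t=0)Q(t=1) = 19581×11 + 2426×8 + 7907×3 + 203×4 = 215391 + 19408 + 23721 + 812 = 259332
P = 272765 / 259332 × 100 = 105.1798
Fisher = √(L × P) = √(105.8433 × 105.1798) = 105.5111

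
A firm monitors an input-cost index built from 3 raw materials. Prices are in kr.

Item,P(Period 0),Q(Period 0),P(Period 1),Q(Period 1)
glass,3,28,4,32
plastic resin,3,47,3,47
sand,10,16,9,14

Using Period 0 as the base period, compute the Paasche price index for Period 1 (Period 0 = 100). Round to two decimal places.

Paasche price index uses current-period quantities as weights.
ΣP(Period 1)·Q(Period 1) = 4×32 + 3×47 + 9×14 = 128 + 141 + 126 = 395
ΣP(Period 0)·Q(Period 1) = 3×32 + 3×47 + 10×14 = 96 + 141 + 140 = 377
Index = 395 / 377 × 100 = 104.7745

104.77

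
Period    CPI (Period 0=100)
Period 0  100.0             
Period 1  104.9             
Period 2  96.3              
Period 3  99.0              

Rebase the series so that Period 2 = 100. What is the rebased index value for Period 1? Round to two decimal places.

Rebased(Period 1) = 104.9 / 96.3 × 100 = 108.9304

108.93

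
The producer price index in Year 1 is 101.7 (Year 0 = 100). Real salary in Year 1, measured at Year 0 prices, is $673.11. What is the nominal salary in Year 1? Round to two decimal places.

Nominal = Real × (Index/100) = 673.11 × (101.7/100)
        = 673.11 × 1.017 = 684.5529

684.55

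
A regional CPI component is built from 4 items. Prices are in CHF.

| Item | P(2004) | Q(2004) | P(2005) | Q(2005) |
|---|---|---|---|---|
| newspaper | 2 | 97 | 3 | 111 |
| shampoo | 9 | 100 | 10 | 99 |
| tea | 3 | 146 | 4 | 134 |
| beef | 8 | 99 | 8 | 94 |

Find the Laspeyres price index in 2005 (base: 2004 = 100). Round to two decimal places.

114.76

Laspeyres price index uses base-period quantities as weights.
ΣP(2005)·Q(2004) = 3×97 + 10×100 + 4×146 + 8×99 = 291 + 1000 + 584 + 792 = 2667
ΣP(2004)·Q(2004) = 2×97 + 9×100 + 3×146 + 8×99 = 194 + 900 + 438 + 792 = 2324
Index = 2667 / 2324 × 100 = 114.7590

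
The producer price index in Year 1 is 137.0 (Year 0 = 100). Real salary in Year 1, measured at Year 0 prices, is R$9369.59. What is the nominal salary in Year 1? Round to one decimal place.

12836.3

Nominal = Real × (Index/100) = 9369.59 × (137.0/100)
        = 9369.59 × 1.370 = 12836.3383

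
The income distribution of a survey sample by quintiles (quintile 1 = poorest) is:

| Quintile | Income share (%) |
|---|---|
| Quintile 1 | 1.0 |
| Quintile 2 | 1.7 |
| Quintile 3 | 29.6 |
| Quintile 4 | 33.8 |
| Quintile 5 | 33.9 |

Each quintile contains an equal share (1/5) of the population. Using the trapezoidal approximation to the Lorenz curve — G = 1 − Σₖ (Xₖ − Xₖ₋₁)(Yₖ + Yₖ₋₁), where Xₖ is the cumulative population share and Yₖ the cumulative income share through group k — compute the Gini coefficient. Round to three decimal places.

Cumulative income shares Yₖ: 0.0100, 0.0270, 0.3230, 0.6610, 1.0000
Σ (Xₖ−Xₖ₋₁)(Yₖ+Yₖ₋₁) = (1/5)(0.0100+0.0000) + (1/5)(0.0270+0.0100) + (1/5)(0.3230+0.0270) + (1/5)(0.6610+0.3230) + (1/5)(1.0000+0.6610)
  = 0.0020 + 0.0074 + 0.0700 + 0.1968 + 0.3322 = 0.6084
G = 1 − 0.6084 = 0.3916

0.392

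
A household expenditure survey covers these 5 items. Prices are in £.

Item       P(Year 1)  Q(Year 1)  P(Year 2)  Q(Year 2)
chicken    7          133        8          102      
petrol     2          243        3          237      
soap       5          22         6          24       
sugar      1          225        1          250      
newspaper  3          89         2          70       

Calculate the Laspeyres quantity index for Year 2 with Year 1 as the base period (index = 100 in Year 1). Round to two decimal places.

87.57

Laspeyres quantity index uses base-period prices as weights.
ΣP(Year 1)·Q(Year 2) = 7×102 + 2×237 + 5×24 + 1×250 + 3×70 = 714 + 474 + 120 + 250 + 210 = 1768
ΣP(Year 1)·Q(Year 1) = 7×133 + 2×243 + 5×22 + 1×225 + 3×89 = 931 + 486 + 110 + 225 + 267 = 2019
Index = 1768 / 2019 × 100 = 87.5681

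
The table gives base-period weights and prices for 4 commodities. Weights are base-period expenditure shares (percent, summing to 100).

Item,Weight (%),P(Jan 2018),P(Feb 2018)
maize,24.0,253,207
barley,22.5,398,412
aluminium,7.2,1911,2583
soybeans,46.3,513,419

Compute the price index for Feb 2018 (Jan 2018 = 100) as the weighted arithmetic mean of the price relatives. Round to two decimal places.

maize: 24.0 × (207/253) = 24.0 × 0.818182 = 19.6364
barley: 22.5 × (412/398) = 22.5 × 1.035176 = 23.2915
aluminium: 7.2 × (2583/1911) = 7.2 × 1.351648 = 9.7319
soybeans: 46.3 × (419/513) = 46.3 × 0.816764 = 37.8162
Index = Σ wᵢ·(p₁ᵢ/p₀ᵢ) = 19.6364 + 23.2915 + 9.7319 + 37.8162 = 90.4759

90.48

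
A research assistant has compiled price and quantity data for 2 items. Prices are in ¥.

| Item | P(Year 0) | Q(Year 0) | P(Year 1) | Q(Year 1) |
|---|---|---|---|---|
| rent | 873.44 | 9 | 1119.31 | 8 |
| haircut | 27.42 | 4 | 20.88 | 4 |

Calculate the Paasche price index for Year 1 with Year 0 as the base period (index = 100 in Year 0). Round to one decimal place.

127.3

Paasche price index uses current-period quantities as weights.
ΣP(Year 1)·Q(Year 1) = 1119.31×8 + 20.88×4 = 8954.48 + 83.52 = 9038
ΣP(Year 0)·Q(Year 1) = 873.44×8 + 27.42×4 = 6987.52 + 109.68 = 7097.2
Index = 9038 / 7097.2 × 100 = 127.3460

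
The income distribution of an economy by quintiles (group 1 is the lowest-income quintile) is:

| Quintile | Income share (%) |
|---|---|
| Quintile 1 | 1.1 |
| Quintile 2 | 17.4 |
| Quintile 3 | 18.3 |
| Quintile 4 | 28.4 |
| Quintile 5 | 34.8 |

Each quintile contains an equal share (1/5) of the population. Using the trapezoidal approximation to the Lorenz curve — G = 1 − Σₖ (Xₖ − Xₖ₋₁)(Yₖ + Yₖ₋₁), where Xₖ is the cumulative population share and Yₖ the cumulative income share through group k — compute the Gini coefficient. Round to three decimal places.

Cumulative income shares Yₖ: 0.0110, 0.1850, 0.3680, 0.6520, 1.0000
Σ (Xₖ−Xₖ₋₁)(Yₖ+Yₖ₋₁) = (1/5)(0.0110+0.0000) + (1/5)(0.1850+0.0110) + (1/5)(0.3680+0.1850) + (1/5)(0.6520+0.3680) + (1/5)(1.0000+0.6520)
  = 0.0022 + 0.0392 + 0.1106 + 0.2040 + 0.3304 = 0.6864
G = 1 − 0.6864 = 0.3136

0.314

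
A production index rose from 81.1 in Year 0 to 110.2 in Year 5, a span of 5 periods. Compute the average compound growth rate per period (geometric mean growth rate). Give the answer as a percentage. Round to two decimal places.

6.32%

Growth factor = (110.2/81.1)^(1/5) = (1.358816)^(1/5) = 1.063242
Growth rate = 1.063242 − 1 = 0.063242 = 6.3242%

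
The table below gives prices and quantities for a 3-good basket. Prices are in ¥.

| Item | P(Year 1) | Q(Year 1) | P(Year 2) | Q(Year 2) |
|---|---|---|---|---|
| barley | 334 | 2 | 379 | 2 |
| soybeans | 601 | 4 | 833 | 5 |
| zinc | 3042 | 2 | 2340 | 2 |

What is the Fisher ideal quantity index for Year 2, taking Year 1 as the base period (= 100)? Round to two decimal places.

108.02

Laspeyres component (base-period weights):
ΣP(Year 1)Q(Year 2) = 334×2 + 601×5 + 3042×2 = 668 + 3005 + 6084 = 9757
ΣP(Year 1)Q(Year 1) = 334×2 + 601×4 + 3042×2 = 668 + 2404 + 6084 = 9156
L = 9757 / 9156 × 100 = 106.5640
Paasche component (current-period weights):
ΣP(Year 2)Q(Year 2) = 379×2 + 833×5 + 2340×2 = 758 + 4165 + 4680 = 9603
ΣP(Year 2)Q(Year 1) = 379×2 + 833×4 + 2340×2 = 758 + 3332 + 4680 = 8770
P = 9603 / 8770 × 100 = 109.4983
Fisher = √(L × P) = √(106.5640 × 109.4983) = 108.0212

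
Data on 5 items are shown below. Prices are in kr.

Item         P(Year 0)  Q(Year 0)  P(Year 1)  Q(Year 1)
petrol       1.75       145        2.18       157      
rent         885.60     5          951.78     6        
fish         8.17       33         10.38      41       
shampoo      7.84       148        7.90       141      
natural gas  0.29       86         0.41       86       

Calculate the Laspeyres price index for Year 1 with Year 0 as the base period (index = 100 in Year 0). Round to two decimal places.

Laspeyres price index uses base-period quantities as weights.
ΣP(Year 1)·Q(Year 0) = 2.18×145 + 951.78×5 + 10.38×33 + 7.90×148 + 0.41×86 = 316.1 + 4758.9 + 342.54 + 1169.2 + 35.26 = 6622
ΣP(Year 0)·Q(Year 0) = 1.75×145 + 885.60×5 + 8.17×33 + 7.84×148 + 0.29×86 = 253.75 + 4428 + 269.61 + 1160.32 + 24.94 = 6136.62
Index = 6622 / 6136.62 × 100 = 107.9096

107.91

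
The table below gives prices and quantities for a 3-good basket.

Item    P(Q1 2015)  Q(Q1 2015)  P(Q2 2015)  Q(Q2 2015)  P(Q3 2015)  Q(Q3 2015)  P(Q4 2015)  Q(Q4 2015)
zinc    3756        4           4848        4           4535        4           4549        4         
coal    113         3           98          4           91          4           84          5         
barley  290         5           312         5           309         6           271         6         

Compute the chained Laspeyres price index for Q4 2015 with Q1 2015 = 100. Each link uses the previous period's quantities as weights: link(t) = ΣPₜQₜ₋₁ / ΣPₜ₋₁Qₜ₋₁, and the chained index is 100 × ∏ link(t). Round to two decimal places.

117.53

Link Q1 2015→Q2 2015:
ΣP(Q2 2015)Q(Q1 2015) = 4848×4 + 98×3 + 312×5 = 19392 + 294 + 1560 = 21246
ΣP(Q1 2015)Q(Q1 2015) = 3756×4 + 113×3 + 290×5 = 15024 + 339 + 1450 = 16813
link = 21246/16813 = 1.263665
Link Q2 2015→Q3 2015:
ΣP(Q3 2015)Q(Q2 2015) = 4535×4 + 91×4 + 309×5 = 18140 + 364 + 1545 = 20049
ΣP(Q2 2015)Q(Q2 2015) = 4848×4 + 98×4 + 312×5 = 19392 + 392 + 1560 = 21344
link = 20049/21344 = 0.939327
Link Q3 2015→Q4 2015:
ΣP(Q4 2015)Q(Q3 2015) = 4549×4 + 84×4 + 271×6 = 18196 + 336 + 1626 = 20158
ΣP(Q3 2015)Q(Q3 2015) = 4535×4 + 91×4 + 309×6 = 18140 + 364 + 1854 = 20358
link = 20158/20358 = 0.990176
Chained index = 100 × 1.263665 × 0.939327 × 0.990176 = 117.5334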